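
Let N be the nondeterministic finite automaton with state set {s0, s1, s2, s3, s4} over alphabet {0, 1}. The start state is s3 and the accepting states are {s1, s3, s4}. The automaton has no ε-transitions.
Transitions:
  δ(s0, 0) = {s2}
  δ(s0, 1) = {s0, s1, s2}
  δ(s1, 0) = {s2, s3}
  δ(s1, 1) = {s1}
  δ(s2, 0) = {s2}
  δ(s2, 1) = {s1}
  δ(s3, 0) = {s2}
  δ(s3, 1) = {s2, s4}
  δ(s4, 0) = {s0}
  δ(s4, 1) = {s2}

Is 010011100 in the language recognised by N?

rejected

Start: {s3}
read 0: {s2}
read 1: {s1}
read 0: {s2, s3}
read 0: {s2}
read 1: {s1}
read 1: {s1}
read 1: {s1}
read 0: {s2, s3}
read 0: {s2}
Reachable ∩ accepting = {} — empty.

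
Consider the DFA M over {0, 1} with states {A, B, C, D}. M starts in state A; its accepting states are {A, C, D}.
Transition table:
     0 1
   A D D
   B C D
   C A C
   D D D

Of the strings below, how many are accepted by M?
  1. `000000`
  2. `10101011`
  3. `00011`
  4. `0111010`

`000000`: accepted
`10101011`: accepted
`00011`: accepted
`0111010`: accepted

4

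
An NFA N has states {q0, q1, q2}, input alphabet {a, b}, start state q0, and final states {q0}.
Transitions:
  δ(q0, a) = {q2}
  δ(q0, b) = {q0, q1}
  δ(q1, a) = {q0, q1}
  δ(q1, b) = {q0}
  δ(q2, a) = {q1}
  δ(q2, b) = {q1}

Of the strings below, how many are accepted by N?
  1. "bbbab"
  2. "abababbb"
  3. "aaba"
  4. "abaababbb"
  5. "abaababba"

"bbbab": accepted
"abababbb": accepted
"aaba": rejected
"abaababbb": accepted
"abaababba": accepted

4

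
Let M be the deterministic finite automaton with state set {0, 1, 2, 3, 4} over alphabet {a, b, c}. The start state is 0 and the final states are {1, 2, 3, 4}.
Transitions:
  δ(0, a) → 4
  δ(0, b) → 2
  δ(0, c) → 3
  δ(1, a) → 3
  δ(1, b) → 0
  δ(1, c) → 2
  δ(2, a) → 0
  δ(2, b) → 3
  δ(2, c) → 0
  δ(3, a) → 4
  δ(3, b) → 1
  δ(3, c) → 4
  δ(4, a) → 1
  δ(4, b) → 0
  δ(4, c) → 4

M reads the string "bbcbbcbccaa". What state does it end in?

1

0 --b--> 2
2 --b--> 3
3 --c--> 4
4 --b--> 0
0 --b--> 2
2 --c--> 0
0 --b--> 2
2 --c--> 0
0 --c--> 3
3 --a--> 4
4 --a--> 1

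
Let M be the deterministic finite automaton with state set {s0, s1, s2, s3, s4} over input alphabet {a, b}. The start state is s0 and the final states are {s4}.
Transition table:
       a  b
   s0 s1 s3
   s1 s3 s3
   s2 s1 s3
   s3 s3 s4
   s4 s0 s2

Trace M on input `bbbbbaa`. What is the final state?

s0 --b--> s3
s3 --b--> s4
s4 --b--> s2
s2 --b--> s3
s3 --b--> s4
s4 --a--> s0
s0 --a--> s1

s1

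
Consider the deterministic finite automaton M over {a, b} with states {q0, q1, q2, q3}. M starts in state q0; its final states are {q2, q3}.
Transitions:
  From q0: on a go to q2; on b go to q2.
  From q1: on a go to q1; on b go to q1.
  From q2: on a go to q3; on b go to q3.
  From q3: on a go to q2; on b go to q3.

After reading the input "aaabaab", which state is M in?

q0 --a--> q2
q2 --a--> q3
q3 --a--> q2
q2 --b--> q3
q3 --a--> q2
q2 --a--> q3
q3 --b--> q3

q3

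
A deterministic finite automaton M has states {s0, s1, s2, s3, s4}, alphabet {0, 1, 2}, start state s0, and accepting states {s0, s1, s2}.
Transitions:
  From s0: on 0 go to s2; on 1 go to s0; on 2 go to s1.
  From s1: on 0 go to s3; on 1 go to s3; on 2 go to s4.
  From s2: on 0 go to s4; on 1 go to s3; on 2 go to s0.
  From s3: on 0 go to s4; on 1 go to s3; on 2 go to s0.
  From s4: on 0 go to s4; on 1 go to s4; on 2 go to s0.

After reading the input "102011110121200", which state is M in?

s4

s0 --1--> s0
s0 --0--> s2
s2 --2--> s0
s0 --0--> s2
s2 --1--> s3
s3 --1--> s3
s3 --1--> s3
s3 --1--> s3
s3 --0--> s4
s4 --1--> s4
s4 --2--> s0
s0 --1--> s0
s0 --2--> s1
s1 --0--> s3
s3 --0--> s4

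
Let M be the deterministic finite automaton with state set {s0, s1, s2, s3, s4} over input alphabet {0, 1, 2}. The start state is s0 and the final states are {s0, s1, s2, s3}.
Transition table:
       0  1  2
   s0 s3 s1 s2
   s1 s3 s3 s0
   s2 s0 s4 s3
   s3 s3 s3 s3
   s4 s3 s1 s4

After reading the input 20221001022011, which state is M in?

s0 --2--> s2
s2 --0--> s0
s0 --2--> s2
s2 --2--> s3
s3 --1--> s3
s3 --0--> s3
s3 --0--> s3
s3 --1--> s3
s3 --0--> s3
s3 --2--> s3
s3 --2--> s3
s3 --0--> s3
s3 --1--> s3
s3 --1--> s3

s3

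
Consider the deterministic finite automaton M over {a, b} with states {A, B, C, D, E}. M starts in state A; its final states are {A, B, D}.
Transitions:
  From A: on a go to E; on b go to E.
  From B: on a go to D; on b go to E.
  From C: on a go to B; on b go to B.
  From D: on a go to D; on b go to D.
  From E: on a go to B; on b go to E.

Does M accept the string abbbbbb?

A --a--> E
E --b--> E
E --b--> E
E --b--> E
E --b--> E
E --b--> E
E --b--> E
End in state E, which is not an accepting state.

rejected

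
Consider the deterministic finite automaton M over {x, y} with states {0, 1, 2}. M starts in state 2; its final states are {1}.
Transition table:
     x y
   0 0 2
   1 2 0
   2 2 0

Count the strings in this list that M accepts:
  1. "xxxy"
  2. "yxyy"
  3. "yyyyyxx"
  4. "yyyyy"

"xxxy": rejected
"yxyy": rejected
"yyyyyxx": rejected
"yyyyy": rejected

0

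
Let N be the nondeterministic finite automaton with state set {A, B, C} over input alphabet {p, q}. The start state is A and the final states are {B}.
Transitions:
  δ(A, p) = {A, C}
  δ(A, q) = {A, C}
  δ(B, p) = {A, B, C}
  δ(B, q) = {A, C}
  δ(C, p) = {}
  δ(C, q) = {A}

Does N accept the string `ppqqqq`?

rejected

Start: {A}
read p: {A, C}
read p: {A, C}
read q: {A, C}
read q: {A, C}
read q: {A, C}
read q: {A, C}
Reachable ∩ accepting = {} — empty.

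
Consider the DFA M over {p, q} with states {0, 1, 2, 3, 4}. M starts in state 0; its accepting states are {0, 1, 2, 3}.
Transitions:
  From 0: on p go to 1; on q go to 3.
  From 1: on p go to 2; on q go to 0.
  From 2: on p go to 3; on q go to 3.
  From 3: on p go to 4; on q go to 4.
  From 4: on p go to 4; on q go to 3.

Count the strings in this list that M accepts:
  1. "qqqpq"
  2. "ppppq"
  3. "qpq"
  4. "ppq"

4

"qqqpq": accepted
"ppppq": accepted
"qpq": accepted
"ppq": accepted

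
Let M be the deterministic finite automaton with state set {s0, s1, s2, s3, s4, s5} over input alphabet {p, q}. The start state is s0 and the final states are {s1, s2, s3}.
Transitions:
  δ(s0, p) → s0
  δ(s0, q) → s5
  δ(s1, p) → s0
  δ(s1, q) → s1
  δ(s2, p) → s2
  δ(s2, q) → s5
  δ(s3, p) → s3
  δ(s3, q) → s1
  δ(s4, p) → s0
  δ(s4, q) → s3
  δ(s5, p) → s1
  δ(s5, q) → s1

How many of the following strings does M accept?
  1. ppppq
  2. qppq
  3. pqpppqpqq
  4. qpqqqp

1

ppppq: rejected
qppq: rejected
pqpppqpqq: accepted
qpqqqp: rejected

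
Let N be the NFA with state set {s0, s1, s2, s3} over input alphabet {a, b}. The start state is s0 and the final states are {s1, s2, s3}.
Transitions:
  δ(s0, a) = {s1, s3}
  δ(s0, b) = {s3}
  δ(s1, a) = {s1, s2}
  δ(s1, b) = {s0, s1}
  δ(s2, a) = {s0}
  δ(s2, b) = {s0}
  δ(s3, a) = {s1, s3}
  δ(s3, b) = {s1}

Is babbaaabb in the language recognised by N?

Start: {s0}
read b: {s3}
read a: {s1, s3}
read b: {s0, s1}
read b: {s0, s1, s3}
read a: {s1, s2, s3}
read a: {s0, s1, s2, s3}
read a: {s0, s1, s2, s3}
read b: {s0, s1, s3}
read b: {s0, s1, s3}
Reachable ∩ accepting = {s1, s3} — nonempty.

accepted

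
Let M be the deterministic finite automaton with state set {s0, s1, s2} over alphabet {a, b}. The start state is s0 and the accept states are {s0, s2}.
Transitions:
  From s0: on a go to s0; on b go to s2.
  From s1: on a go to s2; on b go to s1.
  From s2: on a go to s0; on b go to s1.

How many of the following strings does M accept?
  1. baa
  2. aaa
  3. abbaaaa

3

baa: accepted
aaa: accepted
abbaaaa: accepted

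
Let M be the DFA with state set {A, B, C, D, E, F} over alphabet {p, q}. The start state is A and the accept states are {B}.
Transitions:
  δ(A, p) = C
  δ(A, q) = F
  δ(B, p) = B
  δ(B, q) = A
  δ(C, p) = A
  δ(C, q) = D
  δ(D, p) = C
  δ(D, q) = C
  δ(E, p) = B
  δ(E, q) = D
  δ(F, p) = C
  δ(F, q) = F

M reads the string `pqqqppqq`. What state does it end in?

A --p--> C
C --q--> D
D --q--> C
C --q--> D
D --p--> C
C --p--> A
A --q--> F
F --q--> F

F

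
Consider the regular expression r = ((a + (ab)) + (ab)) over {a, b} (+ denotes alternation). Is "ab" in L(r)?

yes

The left alternative (a+(ab)) matches ab.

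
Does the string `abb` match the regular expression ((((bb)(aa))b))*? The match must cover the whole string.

abb cannot be split into zero or more pieces each matching (((bb)(aa))b).

no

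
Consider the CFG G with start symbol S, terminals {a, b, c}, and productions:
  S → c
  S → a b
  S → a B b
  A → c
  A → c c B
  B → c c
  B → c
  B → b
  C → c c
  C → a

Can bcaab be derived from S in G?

no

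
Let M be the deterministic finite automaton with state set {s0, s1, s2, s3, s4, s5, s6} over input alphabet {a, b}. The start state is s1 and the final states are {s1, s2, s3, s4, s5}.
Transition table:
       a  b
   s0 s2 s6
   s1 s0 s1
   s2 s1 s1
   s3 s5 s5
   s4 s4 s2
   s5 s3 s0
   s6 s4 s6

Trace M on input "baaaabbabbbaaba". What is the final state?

s0

s1 --b--> s1
s1 --a--> s0
s0 --a--> s2
s2 --a--> s1
s1 --a--> s0
s0 --b--> s6
s6 --b--> s6
s6 --a--> s4
s4 --b--> s2
s2 --b--> s1
s1 --b--> s1
s1 --a--> s0
s0 --a--> s2
s2 --b--> s1
s1 --a--> s0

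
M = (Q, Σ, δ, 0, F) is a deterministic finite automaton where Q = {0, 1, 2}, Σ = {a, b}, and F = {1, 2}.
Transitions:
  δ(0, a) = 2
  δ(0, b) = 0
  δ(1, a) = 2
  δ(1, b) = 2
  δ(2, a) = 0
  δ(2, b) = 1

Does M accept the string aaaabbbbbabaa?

0 --a--> 2
2 --a--> 0
0 --a--> 2
2 --a--> 0
0 --b--> 0
0 --b--> 0
0 --b--> 0
0 --b--> 0
0 --b--> 0
0 --a--> 2
2 --b--> 1
1 --a--> 2
2 --a--> 0
End in state 0, which is not an accepting state.

rejected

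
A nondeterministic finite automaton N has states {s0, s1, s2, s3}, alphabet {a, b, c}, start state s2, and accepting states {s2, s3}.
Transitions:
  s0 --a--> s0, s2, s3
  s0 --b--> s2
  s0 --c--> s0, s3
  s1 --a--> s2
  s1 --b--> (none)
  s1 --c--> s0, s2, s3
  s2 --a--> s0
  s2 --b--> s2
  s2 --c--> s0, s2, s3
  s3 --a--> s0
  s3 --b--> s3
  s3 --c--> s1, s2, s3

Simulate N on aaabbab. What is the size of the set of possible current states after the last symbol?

1

Start: {s2}
read a: {s0}
read a: {s0, s2, s3}
read a: {s0, s2, s3}
read b: {s2, s3}
read b: {s2, s3}
read a: {s0}
read b: {s2}
Final reachable set {s2} has 1 state.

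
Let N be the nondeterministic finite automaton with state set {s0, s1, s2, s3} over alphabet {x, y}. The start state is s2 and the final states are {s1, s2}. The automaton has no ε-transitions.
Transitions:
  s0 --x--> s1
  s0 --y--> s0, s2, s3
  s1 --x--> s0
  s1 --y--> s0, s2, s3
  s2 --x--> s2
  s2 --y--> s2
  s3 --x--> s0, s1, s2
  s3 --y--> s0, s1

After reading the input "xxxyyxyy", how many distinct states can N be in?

1

Start: {s2}
read x: {s2}
read x: {s2}
read x: {s2}
read y: {s2}
read y: {s2}
read x: {s2}
read y: {s2}
read y: {s2}
Final reachable set {s2} has 1 state.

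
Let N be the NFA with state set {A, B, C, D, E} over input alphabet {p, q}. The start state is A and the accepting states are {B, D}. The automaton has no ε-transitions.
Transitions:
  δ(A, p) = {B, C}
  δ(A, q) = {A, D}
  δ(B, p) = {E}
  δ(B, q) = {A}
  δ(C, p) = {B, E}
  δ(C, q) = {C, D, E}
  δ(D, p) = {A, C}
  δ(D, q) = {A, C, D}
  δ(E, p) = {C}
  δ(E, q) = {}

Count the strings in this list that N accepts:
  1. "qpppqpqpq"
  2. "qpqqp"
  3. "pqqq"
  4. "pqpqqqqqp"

4

"qpppqpqpq": accepted
"qpqqp": accepted
"pqqq": accepted
"pqpqqqqqp": accepted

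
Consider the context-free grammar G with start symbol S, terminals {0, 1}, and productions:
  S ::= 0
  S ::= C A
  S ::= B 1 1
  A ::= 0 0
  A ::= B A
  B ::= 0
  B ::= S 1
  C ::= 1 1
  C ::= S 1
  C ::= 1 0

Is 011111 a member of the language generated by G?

yes

S ⇒ B11 ⇒ S111 ⇒ B11111 ⇒ 011111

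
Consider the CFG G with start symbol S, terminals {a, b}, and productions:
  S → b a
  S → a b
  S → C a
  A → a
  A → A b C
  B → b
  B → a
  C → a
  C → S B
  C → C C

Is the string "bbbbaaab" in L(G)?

no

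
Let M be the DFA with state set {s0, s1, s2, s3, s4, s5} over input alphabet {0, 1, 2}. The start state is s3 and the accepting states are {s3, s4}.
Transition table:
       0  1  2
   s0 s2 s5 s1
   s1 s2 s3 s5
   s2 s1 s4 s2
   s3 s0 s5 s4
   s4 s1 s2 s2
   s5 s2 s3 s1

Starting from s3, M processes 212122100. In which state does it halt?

s2

s3 --2--> s4
s4 --1--> s2
s2 --2--> s2
s2 --1--> s4
s4 --2--> s2
s2 --2--> s2
s2 --1--> s4
s4 --0--> s1
s1 --0--> s2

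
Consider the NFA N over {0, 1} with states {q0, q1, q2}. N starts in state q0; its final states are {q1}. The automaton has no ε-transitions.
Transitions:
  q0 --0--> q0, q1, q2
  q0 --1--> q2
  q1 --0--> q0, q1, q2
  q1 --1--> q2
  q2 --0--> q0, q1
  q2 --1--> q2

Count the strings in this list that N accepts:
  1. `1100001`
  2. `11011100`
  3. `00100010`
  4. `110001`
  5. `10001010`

3

`1100001`: rejected
`11011100`: accepted
`00100010`: accepted
`110001`: rejected
`10001010`: accepted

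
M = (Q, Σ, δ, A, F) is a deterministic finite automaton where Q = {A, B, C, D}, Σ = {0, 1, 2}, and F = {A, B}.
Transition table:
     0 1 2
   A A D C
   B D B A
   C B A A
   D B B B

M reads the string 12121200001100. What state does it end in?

B

A --1--> D
D --2--> B
B --1--> B
B --2--> A
A --1--> D
D --2--> B
B --0--> D
D --0--> B
B --0--> D
D --0--> B
B --1--> B
B --1--> B
B --0--> D
D --0--> B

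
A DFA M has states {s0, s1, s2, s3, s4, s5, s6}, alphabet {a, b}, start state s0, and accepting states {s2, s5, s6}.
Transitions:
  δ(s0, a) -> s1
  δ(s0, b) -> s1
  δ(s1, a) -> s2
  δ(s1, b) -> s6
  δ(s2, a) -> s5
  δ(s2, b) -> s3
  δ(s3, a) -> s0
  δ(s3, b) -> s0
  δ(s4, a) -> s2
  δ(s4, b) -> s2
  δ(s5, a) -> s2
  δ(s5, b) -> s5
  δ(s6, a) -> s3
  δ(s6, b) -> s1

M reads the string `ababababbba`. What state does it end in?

s3

s0 --a--> s1
s1 --b--> s6
s6 --a--> s3
s3 --b--> s0
s0 --a--> s1
s1 --b--> s6
s6 --a--> s3
s3 --b--> s0
s0 --b--> s1
s1 --b--> s6
s6 --a--> s3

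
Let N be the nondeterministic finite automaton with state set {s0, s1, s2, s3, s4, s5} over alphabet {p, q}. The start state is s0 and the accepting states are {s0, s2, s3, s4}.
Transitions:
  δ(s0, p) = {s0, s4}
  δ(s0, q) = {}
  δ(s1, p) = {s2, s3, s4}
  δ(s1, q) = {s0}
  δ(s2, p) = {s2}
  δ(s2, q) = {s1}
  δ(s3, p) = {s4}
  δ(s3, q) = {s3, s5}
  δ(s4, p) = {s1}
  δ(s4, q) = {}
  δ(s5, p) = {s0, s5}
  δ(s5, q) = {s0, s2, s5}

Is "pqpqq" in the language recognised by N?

Start: {s0}
read p: {s0, s4}
read q: {}
The reachable set is empty and stays empty for the remaining 3 symbols.
Reachable ∩ accepting = {} — empty.

rejected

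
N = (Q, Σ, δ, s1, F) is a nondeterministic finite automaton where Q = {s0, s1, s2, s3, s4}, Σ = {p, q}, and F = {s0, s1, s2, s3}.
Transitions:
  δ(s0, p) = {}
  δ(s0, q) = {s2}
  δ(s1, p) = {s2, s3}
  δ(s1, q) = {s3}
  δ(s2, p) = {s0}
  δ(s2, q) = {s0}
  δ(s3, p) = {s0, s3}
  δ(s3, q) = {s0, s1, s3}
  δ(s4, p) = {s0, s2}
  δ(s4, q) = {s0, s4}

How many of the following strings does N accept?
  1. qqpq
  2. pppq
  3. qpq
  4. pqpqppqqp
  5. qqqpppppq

qqpq: accepted
pppq: accepted
qpq: accepted
pqpqppqqp: accepted
qqqpppppq: accepted

5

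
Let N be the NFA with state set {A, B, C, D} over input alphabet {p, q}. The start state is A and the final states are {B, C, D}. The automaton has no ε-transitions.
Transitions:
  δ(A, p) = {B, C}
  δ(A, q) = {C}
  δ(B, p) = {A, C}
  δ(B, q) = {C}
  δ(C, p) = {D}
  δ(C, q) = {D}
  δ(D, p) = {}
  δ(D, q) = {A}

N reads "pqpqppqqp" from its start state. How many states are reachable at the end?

3

Start: {A}
read p: {B, C}
read q: {C, D}
read p: {D}
read q: {A}
read p: {B, C}
read p: {A, C, D}
read q: {A, C, D}
read q: {A, C, D}
read p: {B, C, D}
Final reachable set {B, C, D} has 3 states.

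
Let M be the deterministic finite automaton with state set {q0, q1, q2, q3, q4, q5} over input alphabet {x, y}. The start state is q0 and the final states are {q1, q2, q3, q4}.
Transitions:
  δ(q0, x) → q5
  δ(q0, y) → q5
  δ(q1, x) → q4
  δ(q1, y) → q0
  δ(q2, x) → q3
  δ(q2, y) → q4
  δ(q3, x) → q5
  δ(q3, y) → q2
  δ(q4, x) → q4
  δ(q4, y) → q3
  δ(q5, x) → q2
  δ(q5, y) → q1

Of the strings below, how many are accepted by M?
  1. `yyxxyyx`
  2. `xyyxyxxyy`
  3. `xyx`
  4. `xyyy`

3

`yyxxyyx`: accepted
`xyyxyxxyy`: accepted
`xyx`: accepted
`xyyy`: rejected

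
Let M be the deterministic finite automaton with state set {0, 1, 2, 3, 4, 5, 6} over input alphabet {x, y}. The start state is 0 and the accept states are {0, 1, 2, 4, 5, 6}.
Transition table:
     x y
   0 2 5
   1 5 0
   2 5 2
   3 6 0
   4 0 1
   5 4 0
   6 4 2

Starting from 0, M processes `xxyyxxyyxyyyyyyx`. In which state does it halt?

5

0 --x--> 2
2 --x--> 5
5 --y--> 0
0 --y--> 5
5 --x--> 4
4 --x--> 0
0 --y--> 5
5 --y--> 0
0 --x--> 2
2 --y--> 2
2 --y--> 2
2 --y--> 2
2 --y--> 2
2 --y--> 2
2 --y--> 2
2 --x--> 5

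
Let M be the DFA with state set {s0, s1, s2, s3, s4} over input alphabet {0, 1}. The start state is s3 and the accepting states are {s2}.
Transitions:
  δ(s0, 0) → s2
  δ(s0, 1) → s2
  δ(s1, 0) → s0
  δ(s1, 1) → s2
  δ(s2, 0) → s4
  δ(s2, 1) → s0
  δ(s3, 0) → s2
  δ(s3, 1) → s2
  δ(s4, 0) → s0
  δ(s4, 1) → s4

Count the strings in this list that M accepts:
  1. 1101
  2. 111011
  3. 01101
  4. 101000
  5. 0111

0

1101: rejected
111011: rejected
01101: rejected
101000: rejected
0111: rejected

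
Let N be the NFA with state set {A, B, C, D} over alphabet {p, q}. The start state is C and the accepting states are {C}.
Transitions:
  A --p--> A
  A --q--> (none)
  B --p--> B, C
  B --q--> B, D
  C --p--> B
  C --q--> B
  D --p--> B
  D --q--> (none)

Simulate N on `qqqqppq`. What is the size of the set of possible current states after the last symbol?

2

Start: {C}
read q: {B}
read q: {B, D}
read q: {B, D}
read q: {B, D}
read p: {B, C}
read p: {B, C}
read q: {B, D}
Final reachable set {B, D} has 2 states.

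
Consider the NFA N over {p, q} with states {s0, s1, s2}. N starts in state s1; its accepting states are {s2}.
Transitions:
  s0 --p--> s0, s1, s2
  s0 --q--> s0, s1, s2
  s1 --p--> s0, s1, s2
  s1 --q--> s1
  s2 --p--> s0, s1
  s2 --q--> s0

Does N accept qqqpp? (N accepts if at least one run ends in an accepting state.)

Start: {s1}
read q: {s1}
read q: {s1}
read q: {s1}
read p: {s0, s1, s2}
read p: {s0, s1, s2}
Reachable ∩ accepting = {s2} — nonempty.

accepted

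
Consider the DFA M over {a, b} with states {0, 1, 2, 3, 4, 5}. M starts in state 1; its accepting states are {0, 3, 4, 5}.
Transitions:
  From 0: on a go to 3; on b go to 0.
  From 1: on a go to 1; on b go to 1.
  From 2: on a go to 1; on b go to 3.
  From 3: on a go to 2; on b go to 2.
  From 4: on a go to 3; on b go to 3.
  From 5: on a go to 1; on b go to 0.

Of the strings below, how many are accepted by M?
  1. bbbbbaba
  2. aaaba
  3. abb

0

bbbbbaba: rejected
aaaba: rejected
abb: rejected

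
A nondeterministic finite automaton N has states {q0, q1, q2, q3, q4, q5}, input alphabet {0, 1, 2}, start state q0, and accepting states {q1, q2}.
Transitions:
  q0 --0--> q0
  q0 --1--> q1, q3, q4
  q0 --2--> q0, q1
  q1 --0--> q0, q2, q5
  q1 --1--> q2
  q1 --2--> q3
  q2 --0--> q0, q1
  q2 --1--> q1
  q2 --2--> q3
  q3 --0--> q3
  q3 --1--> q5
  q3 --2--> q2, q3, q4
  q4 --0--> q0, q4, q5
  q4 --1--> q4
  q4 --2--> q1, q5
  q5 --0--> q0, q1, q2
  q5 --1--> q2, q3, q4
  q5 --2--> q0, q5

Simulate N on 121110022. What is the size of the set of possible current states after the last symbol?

6

Start: {q0}
read 1: {q1, q3, q4}
read 2: {q1, q2, q3, q4, q5}
read 1: {q1, q2, q3, q4, q5}
read 1: {q1, q2, q3, q4, q5}
read 1: {q1, q2, q3, q4, q5}
read 0: {q0, q1, q2, q3, q4, q5}
read 0: {q0, q1, q2, q3, q4, q5}
read 2: {q0, q1, q2, q3, q4, q5}
read 2: {q0, q1, q2, q3, q4, q5}
Final reachable set {q0, q1, q2, q3, q4, q5} has 6 states.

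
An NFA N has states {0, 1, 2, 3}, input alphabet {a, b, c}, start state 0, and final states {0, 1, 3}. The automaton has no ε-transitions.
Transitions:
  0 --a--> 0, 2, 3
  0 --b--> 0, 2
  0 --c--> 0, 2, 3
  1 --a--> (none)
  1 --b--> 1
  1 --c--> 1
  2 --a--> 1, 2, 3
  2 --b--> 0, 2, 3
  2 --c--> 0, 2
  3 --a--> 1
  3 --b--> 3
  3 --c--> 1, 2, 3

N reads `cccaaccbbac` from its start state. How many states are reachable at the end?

4

Start: {0}
read c: {0, 2, 3}
read c: {0, 1, 2, 3}
read c: {0, 1, 2, 3}
read a: {0, 1, 2, 3}
read a: {0, 1, 2, 3}
read c: {0, 1, 2, 3}
read c: {0, 1, 2, 3}
read b: {0, 1, 2, 3}
read b: {0, 1, 2, 3}
read a: {0, 1, 2, 3}
read c: {0, 1, 2, 3}
Final reachable set {0, 1, 2, 3} has 4 states.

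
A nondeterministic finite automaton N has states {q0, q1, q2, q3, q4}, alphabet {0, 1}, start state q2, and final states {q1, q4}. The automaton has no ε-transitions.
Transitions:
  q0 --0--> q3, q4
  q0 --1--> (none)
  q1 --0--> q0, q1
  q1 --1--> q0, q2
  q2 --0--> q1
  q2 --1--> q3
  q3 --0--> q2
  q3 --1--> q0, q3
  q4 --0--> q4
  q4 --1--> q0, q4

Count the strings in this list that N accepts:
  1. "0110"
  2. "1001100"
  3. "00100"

"0110": rejected
"1001100": accepted
"00100": accepted

2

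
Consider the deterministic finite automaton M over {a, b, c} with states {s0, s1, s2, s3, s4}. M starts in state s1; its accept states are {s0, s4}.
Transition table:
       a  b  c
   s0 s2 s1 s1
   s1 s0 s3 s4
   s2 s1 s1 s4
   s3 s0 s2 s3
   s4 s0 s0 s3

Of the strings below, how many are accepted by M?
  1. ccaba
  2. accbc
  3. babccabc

2

ccaba: accepted
accbc: rejected
babccabc: accepted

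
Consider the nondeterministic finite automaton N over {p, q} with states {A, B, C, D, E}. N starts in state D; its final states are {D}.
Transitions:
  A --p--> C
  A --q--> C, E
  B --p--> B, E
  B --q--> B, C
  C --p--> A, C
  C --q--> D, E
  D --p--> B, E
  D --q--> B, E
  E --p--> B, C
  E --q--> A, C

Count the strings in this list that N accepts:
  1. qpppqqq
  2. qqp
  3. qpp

qpppqqq: accepted
qqp: rejected
qpp: rejected

1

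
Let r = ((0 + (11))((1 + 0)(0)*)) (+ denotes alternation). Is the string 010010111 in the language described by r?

No split of 010010111 into u·v has (0+(11)) matching u and ((1+0)(0)*) matching v.

no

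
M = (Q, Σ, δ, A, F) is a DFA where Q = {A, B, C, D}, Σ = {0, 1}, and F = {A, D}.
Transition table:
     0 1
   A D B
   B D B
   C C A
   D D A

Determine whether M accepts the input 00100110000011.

rejected

A --0--> D
D --0--> D
D --1--> A
A --0--> D
D --0--> D
D --1--> A
A --1--> B
B --0--> D
D --0--> D
D --0--> D
D --0--> D
D --0--> D
D --1--> A
A --1--> B
End in state B, which is not an accepting state.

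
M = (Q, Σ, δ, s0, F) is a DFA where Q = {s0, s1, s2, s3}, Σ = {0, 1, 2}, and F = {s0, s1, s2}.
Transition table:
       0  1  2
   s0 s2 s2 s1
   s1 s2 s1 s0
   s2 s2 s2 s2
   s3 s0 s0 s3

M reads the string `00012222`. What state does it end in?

s2

s0 --0--> s2
s2 --0--> s2
s2 --0--> s2
s2 --1--> s2
s2 --2--> s2
s2 --2--> s2
s2 --2--> s2
s2 --2--> s2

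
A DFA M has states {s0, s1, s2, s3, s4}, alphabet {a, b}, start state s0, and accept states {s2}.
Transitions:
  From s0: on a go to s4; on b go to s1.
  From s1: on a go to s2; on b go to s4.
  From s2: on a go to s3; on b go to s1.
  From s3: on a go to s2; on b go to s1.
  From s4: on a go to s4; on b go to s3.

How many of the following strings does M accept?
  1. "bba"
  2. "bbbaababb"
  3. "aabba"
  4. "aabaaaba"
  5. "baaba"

3

"bba": rejected
"bbbaababb": rejected
"aabba": accepted
"aabaaaba": accepted
"baaba": accepted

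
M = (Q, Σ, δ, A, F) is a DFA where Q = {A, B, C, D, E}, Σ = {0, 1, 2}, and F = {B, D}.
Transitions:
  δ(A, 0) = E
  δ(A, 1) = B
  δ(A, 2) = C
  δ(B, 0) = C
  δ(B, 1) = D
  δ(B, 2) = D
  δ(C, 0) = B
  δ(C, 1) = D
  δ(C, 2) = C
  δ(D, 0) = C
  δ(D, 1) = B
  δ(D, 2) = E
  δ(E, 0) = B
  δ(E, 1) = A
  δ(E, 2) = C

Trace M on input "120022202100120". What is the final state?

B

A --1--> B
B --2--> D
D --0--> C
C --0--> B
B --2--> D
D --2--> E
E --2--> C
C --0--> B
B --2--> D
D --1--> B
B --0--> C
C --0--> B
B --1--> D
D --2--> E
E --0--> B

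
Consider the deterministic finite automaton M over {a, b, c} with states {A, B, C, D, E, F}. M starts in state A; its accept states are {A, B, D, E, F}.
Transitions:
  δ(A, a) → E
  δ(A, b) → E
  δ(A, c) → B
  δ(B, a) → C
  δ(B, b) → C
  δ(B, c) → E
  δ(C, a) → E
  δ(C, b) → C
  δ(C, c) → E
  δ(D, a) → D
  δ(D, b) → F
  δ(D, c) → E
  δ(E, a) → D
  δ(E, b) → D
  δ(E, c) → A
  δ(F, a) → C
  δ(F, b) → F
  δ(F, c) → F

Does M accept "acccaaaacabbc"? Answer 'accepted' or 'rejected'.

accepted

A --a--> E
E --c--> A
A --c--> B
B --c--> E
E --a--> D
D --a--> D
D --a--> D
D --a--> D
D --c--> E
E --a--> D
D --b--> F
F --b--> F
F --c--> F
End in state F, which is an accepting state.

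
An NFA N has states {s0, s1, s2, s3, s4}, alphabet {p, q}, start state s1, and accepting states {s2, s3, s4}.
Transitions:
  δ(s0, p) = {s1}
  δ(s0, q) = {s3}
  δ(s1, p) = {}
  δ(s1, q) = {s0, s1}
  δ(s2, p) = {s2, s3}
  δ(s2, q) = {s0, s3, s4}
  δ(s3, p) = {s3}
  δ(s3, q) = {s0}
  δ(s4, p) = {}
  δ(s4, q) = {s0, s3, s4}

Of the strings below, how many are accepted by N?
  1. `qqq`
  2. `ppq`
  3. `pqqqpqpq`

1

`qqq`: accepted
`ppq`: rejected
`pqqqpqpq`: rejected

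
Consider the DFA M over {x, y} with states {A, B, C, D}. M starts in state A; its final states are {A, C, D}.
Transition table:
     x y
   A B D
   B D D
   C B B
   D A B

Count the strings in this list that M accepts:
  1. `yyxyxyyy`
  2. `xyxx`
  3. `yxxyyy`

1

`yyxyxyyy`: rejected
`xyxx`: rejected
`yxxyyy`: accepted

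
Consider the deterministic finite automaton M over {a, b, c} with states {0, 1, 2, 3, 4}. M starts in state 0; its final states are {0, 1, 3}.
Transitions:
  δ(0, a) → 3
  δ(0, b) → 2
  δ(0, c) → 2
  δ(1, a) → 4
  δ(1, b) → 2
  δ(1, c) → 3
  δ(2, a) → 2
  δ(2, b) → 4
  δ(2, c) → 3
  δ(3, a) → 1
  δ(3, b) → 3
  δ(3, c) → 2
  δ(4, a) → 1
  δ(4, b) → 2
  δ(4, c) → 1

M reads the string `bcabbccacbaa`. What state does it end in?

0 --b--> 2
2 --c--> 3
3 --a--> 1
1 --b--> 2
2 --b--> 4
4 --c--> 1
1 --c--> 3
3 --a--> 1
1 --c--> 3
3 --b--> 3
3 --a--> 1
1 --a--> 4

4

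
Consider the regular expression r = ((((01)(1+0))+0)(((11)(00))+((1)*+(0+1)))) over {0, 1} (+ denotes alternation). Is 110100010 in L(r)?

No split of 110100010 into u·v has (((01)(1+0))+0) matching u and (((11)(00))+((1)*+(0+1))) matching v.

no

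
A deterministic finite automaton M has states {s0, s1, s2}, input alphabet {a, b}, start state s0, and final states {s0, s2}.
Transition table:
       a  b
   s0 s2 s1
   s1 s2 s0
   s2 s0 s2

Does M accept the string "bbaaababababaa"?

s0 --b--> s1
s1 --b--> s0
s0 --a--> s2
s2 --a--> s0
s0 --a--> s2
s2 --b--> s2
s2 --a--> s0
s0 --b--> s1
s1 --a--> s2
s2 --b--> s2
s2 --a--> s0
s0 --b--> s1
s1 --a--> s2
s2 --a--> s0
End in state s0, which is an accepting state.

accepted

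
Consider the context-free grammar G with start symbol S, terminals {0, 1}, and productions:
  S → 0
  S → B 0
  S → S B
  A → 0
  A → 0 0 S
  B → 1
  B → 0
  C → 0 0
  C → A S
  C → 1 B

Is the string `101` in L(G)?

yes

S ⇒ SB ⇒ B0B ⇒ 10B ⇒ 101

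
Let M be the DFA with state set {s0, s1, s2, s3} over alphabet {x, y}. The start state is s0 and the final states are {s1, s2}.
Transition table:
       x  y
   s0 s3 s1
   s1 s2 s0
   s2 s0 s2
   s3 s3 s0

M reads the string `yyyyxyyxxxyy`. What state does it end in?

s0 --y--> s1
s1 --y--> s0
s0 --y--> s1
s1 --y--> s0
s0 --x--> s3
s3 --y--> s0
s0 --y--> s1
s1 --x--> s2
s2 --x--> s0
s0 --x--> s3
s3 --y--> s0
s0 --y--> s1

s1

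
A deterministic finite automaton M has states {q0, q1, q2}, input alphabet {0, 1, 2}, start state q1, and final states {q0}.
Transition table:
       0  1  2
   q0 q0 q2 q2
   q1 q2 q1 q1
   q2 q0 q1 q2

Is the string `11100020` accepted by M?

accepted

q1 --1--> q1
q1 --1--> q1
q1 --1--> q1
q1 --0--> q2
q2 --0--> q0
q0 --0--> q0
q0 --2--> q2
q2 --0--> q0
End in state q0, which is an accepting state.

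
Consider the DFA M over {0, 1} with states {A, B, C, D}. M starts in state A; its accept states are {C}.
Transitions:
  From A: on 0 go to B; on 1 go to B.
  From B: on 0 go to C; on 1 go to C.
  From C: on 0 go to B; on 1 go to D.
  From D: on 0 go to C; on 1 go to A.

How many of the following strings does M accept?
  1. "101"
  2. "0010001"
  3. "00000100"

"101": rejected
"0010001": rejected
"00000100": accepted

1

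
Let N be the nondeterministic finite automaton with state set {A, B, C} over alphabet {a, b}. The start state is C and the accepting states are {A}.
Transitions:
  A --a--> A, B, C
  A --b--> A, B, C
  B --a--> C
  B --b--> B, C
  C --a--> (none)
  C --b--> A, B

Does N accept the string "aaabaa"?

Start: {C}
read a: {}
The reachable set is empty and stays empty for the remaining 5 symbols.
Reachable ∩ accepting = {} — empty.

rejected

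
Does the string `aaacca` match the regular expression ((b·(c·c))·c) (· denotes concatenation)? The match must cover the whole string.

No split of aaacca into u·v has (b·(c·c)) matching u and c matching v.

no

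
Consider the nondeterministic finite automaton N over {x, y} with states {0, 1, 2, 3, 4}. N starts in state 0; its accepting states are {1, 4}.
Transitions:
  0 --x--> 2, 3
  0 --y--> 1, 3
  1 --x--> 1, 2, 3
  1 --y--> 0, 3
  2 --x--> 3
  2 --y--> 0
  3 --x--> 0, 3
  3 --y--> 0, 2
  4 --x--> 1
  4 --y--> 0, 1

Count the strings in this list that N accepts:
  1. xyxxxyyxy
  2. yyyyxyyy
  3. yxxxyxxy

xyxxxyyxy: accepted
yyyyxyyy: accepted
yxxxyxxy: accepted

3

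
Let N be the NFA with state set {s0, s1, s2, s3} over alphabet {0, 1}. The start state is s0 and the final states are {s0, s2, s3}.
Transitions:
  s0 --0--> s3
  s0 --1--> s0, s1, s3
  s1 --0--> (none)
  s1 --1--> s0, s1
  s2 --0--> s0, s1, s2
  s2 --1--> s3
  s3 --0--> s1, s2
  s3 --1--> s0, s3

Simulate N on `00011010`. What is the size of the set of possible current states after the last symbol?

3

Start: {s0}
read 0: {s3}
read 0: {s1, s2}
read 0: {s0, s1, s2}
read 1: {s0, s1, s3}
read 1: {s0, s1, s3}
read 0: {s1, s2, s3}
read 1: {s0, s1, s3}
read 0: {s1, s2, s3}
Final reachable set {s1, s2, s3} has 3 states.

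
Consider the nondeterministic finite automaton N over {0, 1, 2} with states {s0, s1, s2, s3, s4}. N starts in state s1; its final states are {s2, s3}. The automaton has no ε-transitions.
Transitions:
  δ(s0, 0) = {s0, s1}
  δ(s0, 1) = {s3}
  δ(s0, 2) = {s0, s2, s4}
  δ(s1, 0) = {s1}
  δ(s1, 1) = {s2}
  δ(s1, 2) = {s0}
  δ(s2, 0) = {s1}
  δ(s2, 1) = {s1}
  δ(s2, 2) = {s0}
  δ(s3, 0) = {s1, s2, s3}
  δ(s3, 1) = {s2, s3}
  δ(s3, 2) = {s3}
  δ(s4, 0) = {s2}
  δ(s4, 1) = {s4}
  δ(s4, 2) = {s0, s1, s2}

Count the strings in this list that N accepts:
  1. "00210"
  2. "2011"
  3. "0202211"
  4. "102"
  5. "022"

"00210": accepted
"2011": accepted
"0202211": accepted
"102": rejected
"022": accepted

4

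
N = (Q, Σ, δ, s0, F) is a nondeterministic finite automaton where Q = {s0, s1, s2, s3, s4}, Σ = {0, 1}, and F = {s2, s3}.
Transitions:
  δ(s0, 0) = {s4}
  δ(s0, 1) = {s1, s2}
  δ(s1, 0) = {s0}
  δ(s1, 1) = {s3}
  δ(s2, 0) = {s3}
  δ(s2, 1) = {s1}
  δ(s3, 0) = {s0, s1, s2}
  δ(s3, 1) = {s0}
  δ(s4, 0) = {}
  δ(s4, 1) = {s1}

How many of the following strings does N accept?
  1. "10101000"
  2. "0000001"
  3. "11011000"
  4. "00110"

2

"10101000": accepted
"0000001": rejected
"11011000": accepted
"00110": rejected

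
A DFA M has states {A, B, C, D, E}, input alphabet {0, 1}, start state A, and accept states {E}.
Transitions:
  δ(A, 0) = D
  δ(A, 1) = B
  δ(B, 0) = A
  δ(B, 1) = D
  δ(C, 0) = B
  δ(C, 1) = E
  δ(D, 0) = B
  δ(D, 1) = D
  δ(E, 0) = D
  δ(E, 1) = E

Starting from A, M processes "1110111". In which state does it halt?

D

A --1--> B
B --1--> D
D --1--> D
D --0--> B
B --1--> D
D --1--> D
D --1--> D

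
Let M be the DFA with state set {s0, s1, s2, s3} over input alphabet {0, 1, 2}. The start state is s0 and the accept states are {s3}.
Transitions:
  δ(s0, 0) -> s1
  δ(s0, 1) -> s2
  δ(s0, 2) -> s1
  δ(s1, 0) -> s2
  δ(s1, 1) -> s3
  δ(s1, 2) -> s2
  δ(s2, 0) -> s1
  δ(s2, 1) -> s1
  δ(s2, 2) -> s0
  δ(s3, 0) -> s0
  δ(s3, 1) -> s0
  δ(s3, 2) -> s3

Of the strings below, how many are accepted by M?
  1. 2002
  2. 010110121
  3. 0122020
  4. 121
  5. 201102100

0

2002: rejected
010110121: rejected
0122020: rejected
121: rejected
201102100: rejected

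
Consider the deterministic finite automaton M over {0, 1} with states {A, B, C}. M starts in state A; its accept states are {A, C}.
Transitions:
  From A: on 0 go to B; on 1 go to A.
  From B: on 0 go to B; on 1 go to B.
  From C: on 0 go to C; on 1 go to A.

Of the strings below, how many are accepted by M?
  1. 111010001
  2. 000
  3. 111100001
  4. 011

0

111010001: rejected
000: rejected
111100001: rejected
011: rejected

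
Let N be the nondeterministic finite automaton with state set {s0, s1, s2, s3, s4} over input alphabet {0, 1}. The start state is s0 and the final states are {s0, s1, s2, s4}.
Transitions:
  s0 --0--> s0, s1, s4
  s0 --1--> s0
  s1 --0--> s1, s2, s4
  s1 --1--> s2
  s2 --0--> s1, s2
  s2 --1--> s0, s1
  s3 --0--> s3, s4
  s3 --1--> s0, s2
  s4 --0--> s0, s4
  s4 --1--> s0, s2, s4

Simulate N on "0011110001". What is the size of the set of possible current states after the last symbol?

4

Start: {s0}
read 0: {s0, s1, s4}
read 0: {s0, s1, s2, s4}
read 1: {s0, s1, s2, s4}
read 1: {s0, s1, s2, s4}
read 1: {s0, s1, s2, s4}
read 1: {s0, s1, s2, s4}
read 0: {s0, s1, s2, s4}
read 0: {s0, s1, s2, s4}
read 0: {s0, s1, s2, s4}
read 1: {s0, s1, s2, s4}
Final reachable set {s0, s1, s2, s4} has 4 states.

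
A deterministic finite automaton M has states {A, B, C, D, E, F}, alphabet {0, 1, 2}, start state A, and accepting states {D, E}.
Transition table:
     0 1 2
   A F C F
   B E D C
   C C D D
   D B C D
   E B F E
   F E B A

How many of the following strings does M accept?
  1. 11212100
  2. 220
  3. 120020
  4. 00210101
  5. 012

0

11212100: rejected
220: rejected
120020: rejected
00210101: rejected
012: rejected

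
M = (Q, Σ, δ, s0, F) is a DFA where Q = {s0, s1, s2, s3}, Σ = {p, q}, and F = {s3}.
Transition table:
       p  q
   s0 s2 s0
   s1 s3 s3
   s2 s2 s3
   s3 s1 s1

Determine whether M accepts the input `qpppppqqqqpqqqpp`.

s0 --q--> s0
s0 --p--> s2
s2 --p--> s2
s2 --p--> s2
s2 --p--> s2
s2 --p--> s2
s2 --q--> s3
s3 --q--> s1
s1 --q--> s3
s3 --q--> s1
s1 --p--> s3
s3 --q--> s1
s1 --q--> s3
s3 --q--> s1
s1 --p--> s3
s3 --p--> s1
End in state s1, which is not an accepting state.

rejected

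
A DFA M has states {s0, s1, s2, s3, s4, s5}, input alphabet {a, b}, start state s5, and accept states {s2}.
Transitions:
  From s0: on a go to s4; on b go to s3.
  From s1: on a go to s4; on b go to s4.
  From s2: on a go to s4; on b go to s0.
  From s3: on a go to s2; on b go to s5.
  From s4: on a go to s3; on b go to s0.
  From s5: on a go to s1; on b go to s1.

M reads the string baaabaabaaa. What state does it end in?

s3

s5 --b--> s1
s1 --a--> s4
s4 --a--> s3
s3 --a--> s2
s2 --b--> s0
s0 --a--> s4
s4 --a--> s3
s3 --b--> s5
s5 --a--> s1
s1 --a--> s4
s4 --a--> s3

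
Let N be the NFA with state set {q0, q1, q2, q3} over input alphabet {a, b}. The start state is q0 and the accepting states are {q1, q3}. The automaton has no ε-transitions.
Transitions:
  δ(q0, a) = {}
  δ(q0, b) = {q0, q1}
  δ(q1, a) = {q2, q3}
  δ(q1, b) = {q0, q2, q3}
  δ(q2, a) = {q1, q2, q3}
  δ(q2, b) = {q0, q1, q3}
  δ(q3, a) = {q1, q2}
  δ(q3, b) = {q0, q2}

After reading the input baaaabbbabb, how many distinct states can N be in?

Start: {q0}
read b: {q0, q1}
read a: {q2, q3}
read a: {q1, q2, q3}
read a: {q1, q2, q3}
read a: {q1, q2, q3}
read b: {q0, q1, q2, q3}
read b: {q0, q1, q2, q3}
read b: {q0, q1, q2, q3}
read a: {q1, q2, q3}
read b: {q0, q1, q2, q3}
read b: {q0, q1, q2, q3}
Final reachable set {q0, q1, q2, q3} has 4 states.

4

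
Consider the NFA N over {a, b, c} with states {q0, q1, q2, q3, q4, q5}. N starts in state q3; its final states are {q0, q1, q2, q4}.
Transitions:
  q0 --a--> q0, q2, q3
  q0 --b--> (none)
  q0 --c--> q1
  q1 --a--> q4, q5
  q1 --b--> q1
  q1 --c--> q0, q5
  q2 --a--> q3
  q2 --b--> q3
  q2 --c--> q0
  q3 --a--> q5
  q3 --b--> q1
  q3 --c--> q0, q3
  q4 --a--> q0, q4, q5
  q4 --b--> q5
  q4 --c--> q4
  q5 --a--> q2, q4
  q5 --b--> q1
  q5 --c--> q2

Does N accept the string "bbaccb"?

rejected

Start: {q3}
read b: {q1}
read b: {q1}
read a: {q4, q5}
read c: {q2, q4}
read c: {q0, q4}
read b: {q5}
Reachable ∩ accepting = {} — empty.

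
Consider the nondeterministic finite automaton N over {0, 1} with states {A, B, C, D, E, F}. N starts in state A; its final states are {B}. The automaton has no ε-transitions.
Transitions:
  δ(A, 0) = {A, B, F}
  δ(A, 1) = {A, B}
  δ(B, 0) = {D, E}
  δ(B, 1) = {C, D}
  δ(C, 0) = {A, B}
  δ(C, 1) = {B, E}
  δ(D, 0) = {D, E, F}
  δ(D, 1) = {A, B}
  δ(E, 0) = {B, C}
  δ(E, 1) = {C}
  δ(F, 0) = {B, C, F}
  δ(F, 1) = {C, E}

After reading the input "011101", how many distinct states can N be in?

5

Start: {A}
read 0: {A, B, F}
read 1: {A, B, C, D, E}
read 1: {A, B, C, D, E}
read 1: {A, B, C, D, E}
read 0: {A, B, C, D, E, F}
read 1: {A, B, C, D, E}
Final reachable set {A, B, C, D, E} has 5 states.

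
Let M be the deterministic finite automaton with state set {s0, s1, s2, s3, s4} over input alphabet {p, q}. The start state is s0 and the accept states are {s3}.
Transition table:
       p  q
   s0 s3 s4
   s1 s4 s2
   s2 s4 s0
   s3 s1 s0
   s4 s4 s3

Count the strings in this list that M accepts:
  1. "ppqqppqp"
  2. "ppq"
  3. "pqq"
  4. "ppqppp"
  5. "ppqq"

0

"ppqqppqp": rejected
"ppq": rejected
"pqq": rejected
"ppqppp": rejected
"ppqq": rejected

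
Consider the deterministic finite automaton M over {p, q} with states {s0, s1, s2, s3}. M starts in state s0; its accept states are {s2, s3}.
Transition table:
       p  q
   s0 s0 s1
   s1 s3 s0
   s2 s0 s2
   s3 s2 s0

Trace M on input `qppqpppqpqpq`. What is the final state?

s0 --q--> s1
s1 --p--> s3
s3 --p--> s2
s2 --q--> s2
s2 --p--> s0
s0 --p--> s0
s0 --p--> s0
s0 --q--> s1
s1 --p--> s3
s3 --q--> s0
s0 --p--> s0
s0 --q--> s1

s1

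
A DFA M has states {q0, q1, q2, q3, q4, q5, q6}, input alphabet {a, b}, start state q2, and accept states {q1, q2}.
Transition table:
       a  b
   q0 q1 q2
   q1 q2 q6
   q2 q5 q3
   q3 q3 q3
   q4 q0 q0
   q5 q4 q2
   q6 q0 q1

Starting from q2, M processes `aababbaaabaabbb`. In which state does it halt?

q3

q2 --a--> q5
q5 --a--> q4
q4 --b--> q0
q0 --a--> q1
q1 --b--> q6
q6 --b--> q1
q1 --a--> q2
q2 --a--> q5
q5 --a--> q4
q4 --b--> q0
q0 --a--> q1
q1 --a--> q2
q2 --b--> q3
q3 --b--> q3
q3 --b--> q3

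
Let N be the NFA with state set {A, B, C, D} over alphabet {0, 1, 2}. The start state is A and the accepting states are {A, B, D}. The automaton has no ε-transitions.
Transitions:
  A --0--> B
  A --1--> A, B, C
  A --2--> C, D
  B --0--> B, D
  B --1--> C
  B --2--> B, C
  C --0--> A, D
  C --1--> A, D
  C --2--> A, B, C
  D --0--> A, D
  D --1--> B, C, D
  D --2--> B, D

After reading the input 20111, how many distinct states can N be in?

Start: {A}
read 2: {C, D}
read 0: {A, D}
read 1: {A, B, C, D}
read 1: {A, B, C, D}
read 1: {A, B, C, D}
Final reachable set {A, B, C, D} has 4 states.

4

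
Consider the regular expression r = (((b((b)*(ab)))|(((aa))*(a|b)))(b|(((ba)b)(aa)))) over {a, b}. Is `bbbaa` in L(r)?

no

No split of bbbaa into u·v has ((b((b)*(ab)))|(((aa))*(a|b))) matching u and (b|(((ba)b)(aa))) matching v.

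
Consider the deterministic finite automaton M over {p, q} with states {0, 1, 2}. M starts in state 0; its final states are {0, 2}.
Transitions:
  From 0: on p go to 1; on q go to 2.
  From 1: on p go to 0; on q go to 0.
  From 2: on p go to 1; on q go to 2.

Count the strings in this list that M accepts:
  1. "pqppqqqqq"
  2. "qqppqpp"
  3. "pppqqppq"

3

"pqppqqqqq": accepted
"qqppqpp": accepted
"pppqqppq": accepted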